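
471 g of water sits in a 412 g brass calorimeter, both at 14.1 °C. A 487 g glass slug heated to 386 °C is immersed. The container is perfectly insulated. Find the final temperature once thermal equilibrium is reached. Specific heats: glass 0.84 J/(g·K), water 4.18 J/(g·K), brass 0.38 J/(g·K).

T_f ≈ 74.1 °C

Energy conservation, ΣQ = 0:
487*0.84*(T − 386) + 471*4.18*(T − 14.1) + 412*0.38*(T − 14.1) = 0
409.08(T − 386) + 1968.8(T − 14.1) + 156.56(T − 14.1) = 0
(409.08 + 1968.8 + 156.56) T = 409.08*386 + 1968.8*14.1 + 156.56*14.1
T = 187872 / 2534.4 = 74.1 °C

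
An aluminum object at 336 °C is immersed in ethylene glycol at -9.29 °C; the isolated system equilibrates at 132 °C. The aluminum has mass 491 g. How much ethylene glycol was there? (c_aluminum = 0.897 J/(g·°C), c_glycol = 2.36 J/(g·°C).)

m ≈ 269 g

Conservation of energy gives ΣQ = 0:
491·0.897·(132 − 336) + m·2.36·(132 − (-9.29)) = 0
333.44 m = 89847
m = 89847/333.44 ≈ 269.5 g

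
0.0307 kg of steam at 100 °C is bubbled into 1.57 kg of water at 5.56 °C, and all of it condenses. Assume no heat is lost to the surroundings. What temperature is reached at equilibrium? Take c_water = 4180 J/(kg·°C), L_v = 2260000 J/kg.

T_f ≈ 17.7 °C

Taking heat into each body as positive, Σ m c ΔT = 0:
latent heat released on condensation: 0.0307·2260000 = 69382; condensate cools 100→T: 0.0307·4180·(T − 100) = 128.33(T − 100); water warms: 1.57·4180·(T − 5.56) = 6562.6(T − 5.56)
6690.9 T = 69382 + 12833 + 36488 = 118703
T ≈ 17.74 °C (< 100 °C, so full condensation is consistent).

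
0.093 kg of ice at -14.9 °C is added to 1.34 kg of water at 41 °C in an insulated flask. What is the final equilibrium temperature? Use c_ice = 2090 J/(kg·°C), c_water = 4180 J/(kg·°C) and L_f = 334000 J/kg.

Heat gained plus heat lost sum to zero:
ice -14.9→0 °C: 0.093×2090×14.9 = 2896.1
  fusion: m_ice L_f = 0.093×334000 = 31062
  warm the meltwater: 388.74 T
  water: 5601.2(T − 41)
5989.9 T = 229649 − 33958 = 195691
T ≈ 32.67 °C (positive, so assuming full melt was valid).

T_f ≈ 32.7 °C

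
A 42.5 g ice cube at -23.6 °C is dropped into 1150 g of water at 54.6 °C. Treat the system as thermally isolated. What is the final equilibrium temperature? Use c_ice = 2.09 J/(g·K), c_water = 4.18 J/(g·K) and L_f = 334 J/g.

T_f ≈ 49.4 °C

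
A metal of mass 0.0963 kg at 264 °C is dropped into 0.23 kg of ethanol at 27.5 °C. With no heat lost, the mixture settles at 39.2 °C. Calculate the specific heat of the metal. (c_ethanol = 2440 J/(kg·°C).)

c ≈ 303 J/(kg·°C)

Let T be the final temperature. ΣQ_i = 0:
0.0963·c·(39.2 − 264) + 0.23·2440·(39.2 − 27.5) = 0
-21.65 c = -6566
c = -6566/-21.65 ≈ 303.3 J/(kg·°C)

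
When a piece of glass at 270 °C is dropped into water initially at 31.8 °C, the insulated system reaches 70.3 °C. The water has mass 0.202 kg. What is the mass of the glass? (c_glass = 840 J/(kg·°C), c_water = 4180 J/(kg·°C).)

Heat lost by the glass = heat gained by the water:
m×840×(270 − 70.3) = 0.202×4180×(70.3 − 31.8)
167748 m = 32508  ⇒  m ≈ 0.1938 kg

m ≈ 0.194 kg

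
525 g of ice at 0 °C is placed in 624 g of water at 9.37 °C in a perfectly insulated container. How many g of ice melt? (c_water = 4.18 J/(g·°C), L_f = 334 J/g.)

m_melted ≈ 73.2 g

Water can give up m c ΔT = 624·4.18·9.37 = 24440 J before reaching 0 °C.
To melt every bit of ice: 525·334 = 175350 J.
24440 J < 175350 J, so only part of the ice melts and the system sits at 0 °C.
Mass melted = 24440/334 ≈ 73.17 g.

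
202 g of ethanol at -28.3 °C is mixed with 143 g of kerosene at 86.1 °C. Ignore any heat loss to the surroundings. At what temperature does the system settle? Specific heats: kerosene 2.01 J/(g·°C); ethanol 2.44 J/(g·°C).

T_f ≈ 13.8 °C

T_f = Σ m_i c_i T_i / Σ m_i c_i:
T_f = (287.43×86.1 + 492.88×(-28.3)) / (287.43 + 492.88)
    = 10799 / 780.31 ≈ 13.84 °C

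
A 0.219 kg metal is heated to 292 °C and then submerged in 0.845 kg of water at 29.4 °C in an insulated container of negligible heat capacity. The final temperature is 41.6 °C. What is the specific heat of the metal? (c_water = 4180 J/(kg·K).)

Heat lost by the metal = heat gained by the water:
0.219×c×(292 − 41.6) = 0.845×4180×(41.6 − 29.4)
54.84 c = 43092  ⇒  c ≈ 785.8 J/(kg·K)

c ≈ 786 J/(kg·K)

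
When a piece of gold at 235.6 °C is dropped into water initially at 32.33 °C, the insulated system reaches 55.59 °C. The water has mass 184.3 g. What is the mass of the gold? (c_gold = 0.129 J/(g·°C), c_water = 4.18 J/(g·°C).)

m ≈ 772 g

Setting the total heat transfer to zero:
m·0.129·(55.59 − 235.6) + 184.3·4.18·(55.59 − 32.33) = 0
-23.22 m = -17919
m = -17919/-23.22 ≈ 771.7 g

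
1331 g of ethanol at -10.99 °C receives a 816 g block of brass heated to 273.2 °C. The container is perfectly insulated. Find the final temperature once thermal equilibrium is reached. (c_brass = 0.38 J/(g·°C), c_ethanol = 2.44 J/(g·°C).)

T_f ≈ 13.8 °C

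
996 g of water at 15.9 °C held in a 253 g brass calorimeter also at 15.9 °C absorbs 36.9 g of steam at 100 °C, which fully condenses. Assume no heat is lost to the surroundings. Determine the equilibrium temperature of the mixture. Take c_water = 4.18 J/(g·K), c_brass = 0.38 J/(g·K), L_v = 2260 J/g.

Net heat exchanged in the isolated system is zero:
steam→water at 100 °C releases m L_v = 36.9×2260 = 83394
  condensed water 100 °C→T: 154.24(T − 100)
  water warms: 996×4.18×(T − 15.9) = 4163.3(T − 15.9)
  cup: 96.14(T − 15.9)
4413.7 T = 83394 + 15424 + 67725 = 166543
T ≈ 37.73 °C, under the boiling point, so the assumption holds.

T_f ≈ 37.7 °C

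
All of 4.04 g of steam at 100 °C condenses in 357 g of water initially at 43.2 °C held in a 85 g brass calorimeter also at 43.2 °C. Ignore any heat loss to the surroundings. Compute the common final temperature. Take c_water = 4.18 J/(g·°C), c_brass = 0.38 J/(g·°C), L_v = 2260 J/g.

Heat gained plus heat lost sum to zero:
latent heat released on condensation: 4.04×2260 = 9130.4
  condensed water 100 °C→T: 16.89(T − 100)
  water warms: 357×4.18×(T − 43.2) = 1492.3(T − 43.2)
  brass cup: 85×0.38×(T − 43.2) = 32.3(T − 43.2)
1541.4 T = 9130.4 + 1688.7 + 65861 = 76680
T ≈ 49.75 °C, under the boiling point, so the assumption holds.

T_f ≈ 49.7 °C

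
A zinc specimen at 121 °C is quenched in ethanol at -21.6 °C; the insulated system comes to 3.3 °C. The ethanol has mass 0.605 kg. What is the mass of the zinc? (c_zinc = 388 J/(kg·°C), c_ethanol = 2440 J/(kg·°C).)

|Q_zinc| = |Q_ethanol|:
m·388·(121 − 3.3) = 0.605·2440·(3.3 − (-21.6))
45668 m = 36757  ⇒  m ≈ 0.8049 kg

m ≈ 0.805 kg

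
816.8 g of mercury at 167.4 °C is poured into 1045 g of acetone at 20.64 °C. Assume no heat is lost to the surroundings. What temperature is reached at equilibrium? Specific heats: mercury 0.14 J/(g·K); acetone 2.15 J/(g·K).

T_f ≈ 27.7 °C

|Q_mercury| = |Q_acetone|:
816.8×0.14×(167.4 − T) = 1045×2.15×(T − 20.64)
114.35(167.4 − T) = 2246.8(T − 20.64)
2361.1 T = 65515  ⇒  T ≈ 27.75 °C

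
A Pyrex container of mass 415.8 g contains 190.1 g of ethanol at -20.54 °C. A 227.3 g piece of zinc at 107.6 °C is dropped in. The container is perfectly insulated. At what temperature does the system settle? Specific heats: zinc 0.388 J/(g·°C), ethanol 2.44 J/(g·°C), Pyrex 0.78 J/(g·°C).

T_f ≈ -7.6 °C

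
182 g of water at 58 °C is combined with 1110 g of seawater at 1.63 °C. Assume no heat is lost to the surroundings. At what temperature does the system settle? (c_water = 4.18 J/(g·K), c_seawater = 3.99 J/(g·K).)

T_f ≈ 9.9 °C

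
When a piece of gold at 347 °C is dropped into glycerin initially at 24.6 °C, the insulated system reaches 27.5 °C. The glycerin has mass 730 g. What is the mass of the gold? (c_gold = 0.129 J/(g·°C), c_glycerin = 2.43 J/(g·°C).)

Heat lost by the gold = heat gained by the glycerin:
m×0.129×(347 − 27.5) = 730×2.43×(27.5 − 24.6)
41.22 m = 5144.3  ⇒  m ≈ 124.8 g

m ≈ 125 g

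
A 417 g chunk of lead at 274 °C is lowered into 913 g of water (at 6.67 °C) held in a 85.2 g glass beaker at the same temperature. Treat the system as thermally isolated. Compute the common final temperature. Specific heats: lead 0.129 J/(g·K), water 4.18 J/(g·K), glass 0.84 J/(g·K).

T_f ≈ 10.3 °C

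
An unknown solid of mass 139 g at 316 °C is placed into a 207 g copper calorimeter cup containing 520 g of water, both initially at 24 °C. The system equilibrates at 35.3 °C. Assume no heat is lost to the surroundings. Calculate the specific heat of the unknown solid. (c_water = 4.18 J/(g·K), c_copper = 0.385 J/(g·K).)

Taking heat into each body as positive, Σ m c ΔT = 0:
139×c×(35.3 − 316) + 520×4.18×(35.3 − 24) + 207×0.385×(35.3 − 24) = 0
-39017 c = -25462
c = -25462/-39017 ≈ 0.6526 J/(g·K)

c ≈ 0.653 J/(g·K)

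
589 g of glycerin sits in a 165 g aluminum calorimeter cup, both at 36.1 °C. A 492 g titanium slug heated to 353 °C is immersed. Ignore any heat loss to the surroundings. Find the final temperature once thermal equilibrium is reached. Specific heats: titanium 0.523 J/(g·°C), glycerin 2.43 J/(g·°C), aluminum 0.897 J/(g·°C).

T_f ≈ 80.5 °C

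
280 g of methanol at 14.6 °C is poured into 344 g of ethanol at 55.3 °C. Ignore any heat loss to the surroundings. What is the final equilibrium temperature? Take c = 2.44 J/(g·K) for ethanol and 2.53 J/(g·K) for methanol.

T_f ≈ 36.7 °C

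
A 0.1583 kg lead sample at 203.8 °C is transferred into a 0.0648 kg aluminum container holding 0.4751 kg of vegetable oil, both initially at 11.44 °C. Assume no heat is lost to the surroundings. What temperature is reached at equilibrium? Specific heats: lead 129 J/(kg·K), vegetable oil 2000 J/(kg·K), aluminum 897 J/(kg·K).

T_f is the heat-capacity-weighted average of the initial temperatures:
T_f = (20.42·203.8 + 950.2·11.44 + 58.13·11.44) / (20.42 + 950.2 + 58.13)
    = 15697 / 1028.7 ≈ 15.26 °C

T_f ≈ 15.3 °C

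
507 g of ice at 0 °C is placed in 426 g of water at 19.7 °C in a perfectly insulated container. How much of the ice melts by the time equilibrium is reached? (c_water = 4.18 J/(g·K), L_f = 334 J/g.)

m_melted ≈ 105 g

Cooling the water to 0 °C releases 426·4.18·19.7 = 35079 J.
Fully melting the ice requires m_ice L_f = 507·334 = 169338 J.
Since 35079 < 169338 J, not all the ice melts; equilibrium is at 0 °C.
Mass melted = 35079/334 ≈ 105 g.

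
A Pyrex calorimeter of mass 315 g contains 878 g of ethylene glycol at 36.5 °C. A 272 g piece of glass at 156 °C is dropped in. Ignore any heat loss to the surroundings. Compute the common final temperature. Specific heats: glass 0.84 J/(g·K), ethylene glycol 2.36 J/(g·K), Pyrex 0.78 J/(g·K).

T_f ≈ 47.2 °C

Heat gained plus heat lost sum to zero:
272*0.84*(T − 156) + 878*2.36*(T − 36.5) + 315*0.78*(T − 36.5) = 0
2546.3 T = 120242
T = 120242/2546.3 ≈ 47.22 °C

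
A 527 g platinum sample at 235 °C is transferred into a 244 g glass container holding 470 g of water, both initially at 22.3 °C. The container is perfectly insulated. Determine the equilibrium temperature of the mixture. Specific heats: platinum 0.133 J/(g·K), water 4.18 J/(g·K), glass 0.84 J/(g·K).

T_f ≈ 29.0 °C

Let T be the final temperature. ΣQ_i = 0:
527·0.133·(T − 235) + 470·4.18·(T − 22.3) + 244·0.84·(T − 22.3) = 0
70.09(T − 235) + 1964.6(T − 22.3) + 204.96(T − 22.3) = 0
(70.09 + 1964.6 + 204.96) T = 70.09·235 + 1964.6·22.3 + 204.96·22.3
T = 64853/2239.7 ≈ 28.96 °C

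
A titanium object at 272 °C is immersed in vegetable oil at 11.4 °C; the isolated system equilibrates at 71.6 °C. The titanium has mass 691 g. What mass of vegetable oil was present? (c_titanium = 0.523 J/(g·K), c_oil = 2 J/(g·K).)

m ≈ 602 g

Heat gained plus heat lost sum to zero:
691×0.523×(71.6 − 272) + m×2×(71.6 − 11.4) = 0
120.4 m = 72423
m = 72423/120.4 ≈ 601.5 g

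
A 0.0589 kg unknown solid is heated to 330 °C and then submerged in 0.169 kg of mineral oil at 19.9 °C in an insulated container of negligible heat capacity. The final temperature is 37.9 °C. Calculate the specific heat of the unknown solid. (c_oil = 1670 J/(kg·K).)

Energy conservation, ΣQ = 0:
0.0589·c·(37.9 − 330) + 0.169·1670·(37.9 − 19.9) = 0
-17.2 c = -5080.1
c = -5080.1/-17.2 ≈ 295.3 J/(kg·K)

c ≈ 295 J/(kg·K)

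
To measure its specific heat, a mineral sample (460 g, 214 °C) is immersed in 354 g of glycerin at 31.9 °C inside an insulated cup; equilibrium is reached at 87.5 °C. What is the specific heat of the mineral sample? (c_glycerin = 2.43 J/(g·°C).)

m_s c (T_s − T_f) = m_glycerin c_glycerin (T_f − T_0):
460·c·(214 − 87.5) = 354·2.43·(87.5 − 31.9)
58190 c = 47828  ⇒  c ≈ 0.8219 J/(g·°C)

c ≈ 0.822 J/(g·°C)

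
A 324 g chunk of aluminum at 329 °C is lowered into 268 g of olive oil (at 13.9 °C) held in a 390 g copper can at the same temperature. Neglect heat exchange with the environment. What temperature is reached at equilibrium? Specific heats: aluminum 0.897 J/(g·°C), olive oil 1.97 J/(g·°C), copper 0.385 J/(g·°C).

T_f ≈ 108.4 °C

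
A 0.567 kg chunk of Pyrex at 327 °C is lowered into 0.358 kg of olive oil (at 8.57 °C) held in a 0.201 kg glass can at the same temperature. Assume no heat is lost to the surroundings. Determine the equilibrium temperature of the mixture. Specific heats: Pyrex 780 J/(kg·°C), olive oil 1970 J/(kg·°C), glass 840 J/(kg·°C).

T_f ≈ 115.6 °C

Energy conservation, ΣQ = 0:
0.567×780×(T − 327) + 0.358×1970×(T − 8.57) + 0.201×840×(T − 8.57) = 0
442.26(T − 327) + 705.26(T − 8.57) + 168.84(T − 8.57) = 0
1316.4 T = 152110
T ≈ 115.55 °C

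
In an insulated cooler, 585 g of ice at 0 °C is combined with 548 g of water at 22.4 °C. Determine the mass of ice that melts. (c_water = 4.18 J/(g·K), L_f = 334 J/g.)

m_melted ≈ 154 g

Water can give up m c ΔT = 548×4.18×22.4 = 51310 J before reaching 0 °C.
Melting all 585 g of ice would need 585×334 = 195390 J.
That's not enough to melt it all — equilibrium is at 0 °C with ice remaining.
Mass melted = 51310/334 ≈ 153.6 g.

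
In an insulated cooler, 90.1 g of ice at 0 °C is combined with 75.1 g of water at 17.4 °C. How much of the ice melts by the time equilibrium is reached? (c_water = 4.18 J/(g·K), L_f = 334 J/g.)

Heat available from the water dropping to 0 °C: 75.1×4.18×17.4 = 5462.2 J.
To melt every bit of ice: 90.1×334 = 30093 J.
Since 5462.2 < 30093 J, not all the ice melts; equilibrium is at 0 °C.
m_melted×334 = 5462.2  ⇒  m_melted ≈ 16.35 g.

m_melted ≈ 16.4 g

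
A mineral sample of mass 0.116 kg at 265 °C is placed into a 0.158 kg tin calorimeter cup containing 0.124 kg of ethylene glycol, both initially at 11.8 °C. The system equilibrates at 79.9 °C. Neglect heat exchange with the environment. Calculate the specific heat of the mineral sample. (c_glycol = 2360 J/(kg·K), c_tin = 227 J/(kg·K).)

c ≈ 1040 J/(kg·K)

Taking heat into each body as positive, Σ m c ΔT = 0:
0.116×c×(79.9 − 265) + 0.124×2360×(79.9 − 11.8) + 0.158×227×(79.9 − 11.8) = 0
-21.47 c = -22371
c = -22371/-21.47 ≈ 1042 J/(kg·K)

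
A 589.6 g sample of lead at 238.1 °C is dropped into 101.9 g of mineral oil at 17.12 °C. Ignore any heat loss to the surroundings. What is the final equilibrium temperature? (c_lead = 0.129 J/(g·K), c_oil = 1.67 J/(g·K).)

Setting the total heat transfer to zero:
589.6·0.129·(T − 238.1) + 101.9·1.67·(T − 17.12) = 0
76.06(T − 238.1) + 170.17(T − 17.12) = 0
246.23 T = 21023
T = 21023 / 246.23 = 85.4 °C

T_f ≈ 85.4 °C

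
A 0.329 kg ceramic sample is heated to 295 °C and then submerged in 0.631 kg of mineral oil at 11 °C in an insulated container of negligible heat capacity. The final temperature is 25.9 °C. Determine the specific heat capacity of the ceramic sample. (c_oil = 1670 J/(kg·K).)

Taking heat into each body as positive, Σ m c ΔT = 0:
0.329×c×(25.9 − 295) + 0.631×1670×(25.9 − 11) = 0
-88.53 c = -15701
c = -15701/-88.53 ≈ 177.3 J/(kg·K)

c ≈ 177 J/(kg·K)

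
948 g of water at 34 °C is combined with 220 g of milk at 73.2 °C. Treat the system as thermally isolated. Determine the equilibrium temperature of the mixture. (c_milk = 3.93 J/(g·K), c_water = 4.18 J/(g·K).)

T_f ≈ 41.0 °C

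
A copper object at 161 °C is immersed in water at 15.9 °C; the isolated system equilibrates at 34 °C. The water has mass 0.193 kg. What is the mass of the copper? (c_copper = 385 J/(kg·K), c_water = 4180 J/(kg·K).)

m ≈ 0.299 kg

|Q_copper| = |Q_water|:
m×385×(161 − 34) = 0.193×4180×(34 − 15.9)
48895 m = 14602  ⇒  m ≈ 0.2986 kg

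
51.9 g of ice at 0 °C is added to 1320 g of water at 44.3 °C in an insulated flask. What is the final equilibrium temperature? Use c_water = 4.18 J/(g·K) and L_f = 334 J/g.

Net heat exchanged in the isolated system is zero:
latent heat to melt: 51.9×334 = 17335; meltwater 0→T: 51.9×4.18×T = 216.94 T; water: 5517.6(T − 44.3)
5734.5 T = 244430 − 17335 = 227095
T ≈ 39.60 °C — above 0 °C, consistent with complete melting.

T_f ≈ 39.6 °C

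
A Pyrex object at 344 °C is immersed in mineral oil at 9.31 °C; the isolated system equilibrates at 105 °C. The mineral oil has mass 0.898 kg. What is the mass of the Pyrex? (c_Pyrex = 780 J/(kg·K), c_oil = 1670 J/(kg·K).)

Setting the total heat transfer to zero:
m×780×(105 − 344) + 0.898×1670×(105 − 9.31) = 0
-186420 m = -143502
m = -143502/-186420 ≈ 0.7698 kg

m ≈ 0.77 kg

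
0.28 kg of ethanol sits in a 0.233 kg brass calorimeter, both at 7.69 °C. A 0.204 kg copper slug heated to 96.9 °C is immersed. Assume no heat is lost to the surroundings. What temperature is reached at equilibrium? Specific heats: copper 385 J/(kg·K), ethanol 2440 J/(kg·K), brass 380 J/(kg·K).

Heat gained plus heat lost sum to zero:
0.204·385·(T − 96.9) + 0.28·2440·(T − 7.69) + 0.233·380·(T − 7.69) = 0
78.54(T − 96.9) + 683.2(T − 7.69) + 88.54(T − 7.69) = 0
850.28 T = 13545
T = 13545 / 850.28 = 15.9 °C

T_f ≈ 15.9 °C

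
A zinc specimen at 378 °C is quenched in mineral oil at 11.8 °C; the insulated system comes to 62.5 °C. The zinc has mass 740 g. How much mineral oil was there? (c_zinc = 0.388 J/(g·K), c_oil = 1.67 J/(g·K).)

m ≈ 1070 g

|Q_zinc| = |Q_oil|:
740·0.388·(378 − 62.5) = m·1.67·(62.5 − 11.8)
84.67 m = 90586  ⇒  m ≈ 1070 g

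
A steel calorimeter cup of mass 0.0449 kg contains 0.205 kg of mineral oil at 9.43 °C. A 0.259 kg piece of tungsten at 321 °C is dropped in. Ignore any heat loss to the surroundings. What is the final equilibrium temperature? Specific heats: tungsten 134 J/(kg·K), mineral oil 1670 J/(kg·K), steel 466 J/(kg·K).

T_f ≈ 36.6 °C

Conservation of energy gives ΣQ = 0:
0.259·134·(T − 321) + 0.205·1670·(T − 9.43) + 0.0449·466·(T − 9.43) = 0
34.71(T − 321) + 342.35(T − 9.43) + 20.92(T − 9.43) = 0
397.98 T = 14566
T = 14566 / 397.98 = 36.6 °C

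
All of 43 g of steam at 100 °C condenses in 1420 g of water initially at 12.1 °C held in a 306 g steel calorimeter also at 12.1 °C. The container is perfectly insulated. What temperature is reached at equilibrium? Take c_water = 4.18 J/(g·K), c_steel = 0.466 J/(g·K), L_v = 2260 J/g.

Taking heat into each body as positive, Σ m c ΔT = 0:
latent heat released on condensation: 43·2260 = 97180
  condensed water 100 °C→T: 179.74(T − 100)
  water warms: 1420·4.18·(T − 12.1) = 5935.6(T − 12.1)
  steel cup: 306·0.466·(T − 12.1) = 142.6(T − 12.1)
6257.9 T = 97180 + 17974 + 73546 = 188700
T ≈ 30.15 °C — below 100 °C, confirming all the steam condensed.

T_f ≈ 30.2 °C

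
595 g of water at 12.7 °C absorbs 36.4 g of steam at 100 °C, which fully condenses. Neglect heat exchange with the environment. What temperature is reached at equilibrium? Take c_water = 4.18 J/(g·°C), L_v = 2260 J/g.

Energy balance with sensible and latent terms:
latent heat released on condensation: 36.4×2260 = 82264; condensed water 100 °C→T: 152.15(T − 100); water warms: 595×4.18×(T − 12.7) = 2487.1(T − 12.7)
2639.3 T = 82264 + 15215 + 31586 = 129065
T ≈ 48.90 °C (< 100 °C, so full condensation is consistent).

T_f ≈ 48.9 °C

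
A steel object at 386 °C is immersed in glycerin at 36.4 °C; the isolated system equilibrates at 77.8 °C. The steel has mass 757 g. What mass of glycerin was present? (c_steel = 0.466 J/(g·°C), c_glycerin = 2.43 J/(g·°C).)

m ≈ 1080 g

Heat lost by the steel = heat gained by the glycerin:
757·0.466·(386 − 77.8) = m·2.43·(77.8 − 36.4)
100.6 m = 108721  ⇒  m ≈ 1081 g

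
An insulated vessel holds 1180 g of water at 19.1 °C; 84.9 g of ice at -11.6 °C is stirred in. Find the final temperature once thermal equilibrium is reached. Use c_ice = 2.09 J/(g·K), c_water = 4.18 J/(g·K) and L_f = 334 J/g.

T_f ≈ 12.1 °C

Let T be the final temperature. ΣQ_i = 0:
ice -11.6→0 °C: 84.9×2.09×11.6 = 2058.3; latent heat to melt: 84.9×334 = 28357; warm the meltwater: 354.88 T; water cools: 1180×4.18×(T − 19.1) = 4932.4(T − 19.1)
5287.3 T = 94209 − 30415 = 63794
T ≈ 12.07 °C — above 0 °C, consistent with complete melting.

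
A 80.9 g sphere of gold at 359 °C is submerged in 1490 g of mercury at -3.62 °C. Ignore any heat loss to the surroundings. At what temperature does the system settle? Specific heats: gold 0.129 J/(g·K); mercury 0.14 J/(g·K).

T_f ≈ 13.7 °C

T_f is the heat-capacity-weighted average of the initial temperatures:
T_f = (10.44*359 + 208.6*(-3.62)) / (10.44 + 208.6)
    = 2991.4 / 219.04 ≈ 13.66 °C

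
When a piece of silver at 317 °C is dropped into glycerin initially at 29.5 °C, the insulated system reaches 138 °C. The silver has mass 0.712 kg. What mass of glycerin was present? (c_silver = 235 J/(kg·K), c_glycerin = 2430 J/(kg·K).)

m ≈ 0.114 kg

Setting the total heat transfer to zero:
0.712·235·(138 − 317) + m·2430·(138 − 29.5) = 0
263655 m = 29950
m = 29950/263655 ≈ 0.1136 kg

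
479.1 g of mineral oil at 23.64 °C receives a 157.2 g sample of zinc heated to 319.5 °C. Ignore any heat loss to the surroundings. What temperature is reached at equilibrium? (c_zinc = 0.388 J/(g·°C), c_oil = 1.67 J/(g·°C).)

T_f ≈ 44.6 °C

With ΣQ=0 the equilibrium temperature is the m·c-weighted mean:
T_f = (60.99·319.5 + 800.1·23.64) / (60.99 + 800.1)
    = 38402 / 861.09 ≈ 44.60 °C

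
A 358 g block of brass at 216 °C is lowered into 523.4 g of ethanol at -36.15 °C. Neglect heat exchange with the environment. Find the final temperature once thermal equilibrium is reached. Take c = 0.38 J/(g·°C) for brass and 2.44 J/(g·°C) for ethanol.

Energy conservation, ΣQ = 0:
358×0.38×(T − 216) + 523.4×2.44×(T − (-36.15)) = 0
136.04(T − 216) + 1277.1(T − (-36.15)) = 0
1413.1 T = -16782
T = -16782 / 1413.1 = -11.9 °C

T_f ≈ -11.9 °C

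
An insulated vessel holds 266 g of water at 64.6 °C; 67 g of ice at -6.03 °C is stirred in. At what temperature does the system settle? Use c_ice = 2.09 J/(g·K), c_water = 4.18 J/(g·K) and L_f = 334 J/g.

Setting the total heat transfer to zero:
warm ice to 0 °C: 67×2.09×(0 − (-6.03)) = 844.38
  fusion: m_ice L_f = 67×334 = 22378
  warm the meltwater: 280.06 T
  water: 1111.9(T − 64.6)
1391.9 T = 71827 − 23222 = 48605
T ≈ 34.92 °C. Since T > 0 °C, the all-ice-melts assumption holds.

T_f ≈ 34.9 °C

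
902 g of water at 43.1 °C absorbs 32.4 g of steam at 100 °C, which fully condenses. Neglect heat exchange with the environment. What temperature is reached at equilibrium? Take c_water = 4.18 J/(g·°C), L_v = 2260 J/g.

T_f ≈ 63.8 °C

Sum of m c ΔT and latent-heat terms is zero:
steam→water at 100 °C releases m L_v = 32.4×2260 = 73224; condensate cools 100→T: 32.4×4.18×(T − 100) = 135.43(T − 100); water warms: 902×4.18×(T − 43.1) = 3770.4(T − 43.1)
3905.8 T = 73224 + 13543 + 162503 = 249270
T ≈ 63.82 °C (< 100 °C, so full condensation is consistent).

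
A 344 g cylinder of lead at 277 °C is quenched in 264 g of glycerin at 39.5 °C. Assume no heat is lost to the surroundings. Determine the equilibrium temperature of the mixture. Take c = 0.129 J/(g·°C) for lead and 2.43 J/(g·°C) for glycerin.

T_f ≈ 54.9 °C

Energy conservation, ΣQ = 0:
344·0.129·(T − 277) + 264·2.43·(T − 39.5) = 0
685.9 T = 37632
T = 37632 / 685.9 = 54.9 °C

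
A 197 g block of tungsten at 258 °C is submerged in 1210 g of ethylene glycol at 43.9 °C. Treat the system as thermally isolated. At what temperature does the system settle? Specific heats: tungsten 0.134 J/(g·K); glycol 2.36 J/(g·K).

T_f ≈ 45.9 °C

Energy conservation, ΣQ = 0:
197×0.134×(T − 258) + 1210×2.36×(T − 43.9) = 0
26.4(T − 258) + 2855.6(T − 43.9) = 0
(26.4 + 2855.6) T = 26.4×258 + 2855.6×43.9
T = 132172/2882 ≈ 45.86 °C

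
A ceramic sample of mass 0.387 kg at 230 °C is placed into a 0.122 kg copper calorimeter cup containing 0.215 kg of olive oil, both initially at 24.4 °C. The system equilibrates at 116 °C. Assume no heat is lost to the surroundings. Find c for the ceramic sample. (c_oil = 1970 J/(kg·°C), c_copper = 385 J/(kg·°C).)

Taking heat into each body as positive, Σ m c ΔT = 0:
0.387×c×(116 − 230) + 0.215×1970×(116 − 24.4) + 0.122×385×(116 − 24.4) = 0
-44.12 c = -43100
c = -43100/-44.12 ≈ 976.9 J/(kg·°C)

c ≈ 977 J/(kg·°C)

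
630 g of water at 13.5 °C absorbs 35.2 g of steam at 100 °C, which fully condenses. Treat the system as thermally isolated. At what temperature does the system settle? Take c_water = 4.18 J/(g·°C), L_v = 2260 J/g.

Taking heat into each body as positive, Σ m c ΔT = 0:
condense steam: −35.2·2260 = −79552
  condensed water 100 °C→T: 147.14(T − 100)
  water warms: 630·4.18·(T − 13.5) = 2633.4(T − 13.5)
2780.5 T = 79552 + 14714 + 35551 = 129816
T ≈ 46.69 °C — below 100 °C, confirming all the steam condensed.

T_f ≈ 46.7 °C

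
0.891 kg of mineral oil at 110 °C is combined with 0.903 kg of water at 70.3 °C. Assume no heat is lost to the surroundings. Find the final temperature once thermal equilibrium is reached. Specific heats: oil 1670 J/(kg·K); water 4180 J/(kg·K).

|Q_oil| = |Q_water|:
0.891×1670×(110 − T) = 0.903×4180×(T − 70.3)
1488(110 − T) = 3774.5(T − 70.3)
5262.5 T = 429027  ⇒  T ≈ 81.53 °C

T_f ≈ 81.5 °C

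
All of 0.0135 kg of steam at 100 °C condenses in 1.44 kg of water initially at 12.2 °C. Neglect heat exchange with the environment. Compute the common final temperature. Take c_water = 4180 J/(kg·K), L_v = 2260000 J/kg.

T_f ≈ 18.0 °C

Conservation of energy gives ΣQ = 0:
latent heat released on condensation: 0.0135·2260000 = 30510
  condensate cools 100→T: 0.0135·4180·(T − 100) = 56.43(T − 100)
  original water: 6019.2(T − 12.2)
6075.6 T = 30510 + 5643 + 73434 = 109587
T ≈ 18.04 °C (< 100 °C, so full condensation is consistent).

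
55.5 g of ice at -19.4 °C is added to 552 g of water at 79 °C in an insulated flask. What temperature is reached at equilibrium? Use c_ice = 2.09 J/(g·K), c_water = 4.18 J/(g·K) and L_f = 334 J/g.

T_f ≈ 63.6 °C

Net heat exchanged in the isolated system is zero:
ice -19.4→0 °C: 55.5×2.09×19.4 = 2250.3
  fusion: m_ice L_f = 55.5×334 = 18537
  meltwater 0→T: 55.5×4.18×T = 231.99 T
  water cools: 552×4.18×(T − 79) = 2307.4(T − 79)
2539.3 T = 182281 − 20787 = 161494
T ≈ 63.60 °C — above 0 °C, consistent with complete melting.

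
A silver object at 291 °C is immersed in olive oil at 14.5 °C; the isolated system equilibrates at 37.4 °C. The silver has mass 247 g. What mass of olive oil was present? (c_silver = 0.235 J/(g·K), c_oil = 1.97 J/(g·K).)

m ≈ 326 g

Conservation of energy gives ΣQ = 0:
247×0.235×(37.4 − 291) + m×1.97×(37.4 − 14.5) = 0
45.11 m = 14720
m = 14720/45.11 ≈ 326.3 g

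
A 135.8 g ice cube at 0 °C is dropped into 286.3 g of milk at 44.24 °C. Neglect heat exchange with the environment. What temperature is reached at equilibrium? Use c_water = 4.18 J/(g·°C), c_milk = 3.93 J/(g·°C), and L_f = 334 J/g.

T_f ≈ 2.6 °C

Conservation of energy gives ΣQ = 0:
melt ice: 135.8×334 = 45357
  meltwater 0→T: 135.8×4.18×T = 567.64 T
  milk cools: 286.3×3.93×(T − 44.24) = 1125.2(T − 44.24)
1692.8 T = 49777 − 45357 = 4419.8
T ≈ 2.61 °C (positive, so assuming full melt was valid).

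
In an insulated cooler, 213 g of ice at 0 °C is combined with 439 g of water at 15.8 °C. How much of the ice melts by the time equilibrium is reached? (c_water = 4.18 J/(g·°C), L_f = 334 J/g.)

Water can give up m c ΔT = 439×4.18×15.8 = 28993 J before reaching 0 °C.
To melt every bit of ice: 213×334 = 71142 J.
That's not enough to melt it all — equilibrium is at 0 °C with ice remaining.
Mass melted = 28993/334 ≈ 86.81 g.

m_melted ≈ 86.8 g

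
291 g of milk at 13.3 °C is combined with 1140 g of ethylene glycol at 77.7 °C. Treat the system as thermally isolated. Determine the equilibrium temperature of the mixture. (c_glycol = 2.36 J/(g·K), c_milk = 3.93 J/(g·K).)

T_f ≈ 58.5 °C

|Q_glycol| = |Q_milk|:
1140×2.36×(77.7 − T) = 291×3.93×(T − 13.3)
2690.4(77.7 − T) = 1143.6(T − 13.3)
3834 T = 224254  ⇒  T ≈ 58.49 °C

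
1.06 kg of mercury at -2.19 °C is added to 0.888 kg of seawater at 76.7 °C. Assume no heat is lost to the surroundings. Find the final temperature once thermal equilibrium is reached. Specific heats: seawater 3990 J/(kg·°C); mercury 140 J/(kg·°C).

T_f is the heat-capacity-weighted average of the initial temperatures:
T_f = (3543.1×76.7 + 148.4×(-2.19)) / (3543.1 + 148.4)
    = 271432 / 3691.5 ≈ 73.53 °C

T_f ≈ 73.5 °C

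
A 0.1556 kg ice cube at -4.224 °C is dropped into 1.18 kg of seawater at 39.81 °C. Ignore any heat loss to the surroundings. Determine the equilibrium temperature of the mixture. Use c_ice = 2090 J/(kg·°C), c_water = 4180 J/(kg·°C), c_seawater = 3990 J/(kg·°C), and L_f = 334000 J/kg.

T_f ≈ 25.0 °C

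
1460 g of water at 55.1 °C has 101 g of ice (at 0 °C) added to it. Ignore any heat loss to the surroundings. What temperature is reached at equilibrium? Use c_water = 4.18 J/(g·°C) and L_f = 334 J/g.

T_f ≈ 46.4 °C

Sum of m c ΔT and latent-heat terms is zero:
melt ice: 101×334 = 33734
  warm the meltwater: 422.18 T
  water cools: 1460×4.18×(T − 55.1) = 6102.8(T − 55.1)
6525 T = 336264 − 33734 = 302530
T ≈ 46.36 °C — above 0 °C, consistent with complete melting.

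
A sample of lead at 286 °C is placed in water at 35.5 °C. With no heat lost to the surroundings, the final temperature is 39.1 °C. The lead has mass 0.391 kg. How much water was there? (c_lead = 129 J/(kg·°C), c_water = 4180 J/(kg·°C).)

Setting the total heat transfer to zero:
0.391·129·(39.1 − 286) + m·4180·(39.1 − 35.5) = 0
15048 m = 12453
m = 12453/15048 ≈ 0.8276 kg

m ≈ 0.828 kg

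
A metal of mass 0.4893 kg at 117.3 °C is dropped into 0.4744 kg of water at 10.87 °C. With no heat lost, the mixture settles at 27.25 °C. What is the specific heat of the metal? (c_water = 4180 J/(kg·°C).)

c ≈ 737 J/(kg·°C)

m_s c (T_s − T_f) = m_water c_water (T_f − T_0):
0.4893·c·(117.3 − 27.25) = 0.4744·4180·(27.25 − 10.87)
44.06 c = 32481  ⇒  c ≈ 737.2 J/(kg·°C)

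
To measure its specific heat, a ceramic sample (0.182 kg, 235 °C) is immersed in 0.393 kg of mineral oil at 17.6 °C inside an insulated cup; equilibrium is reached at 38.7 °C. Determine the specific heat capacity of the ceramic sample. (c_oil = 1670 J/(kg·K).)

m_s c (T_s − T_f) = m_oil c_oil (T_f − T_0):
0.182×c×(235 − 38.7) = 0.393×1670×(38.7 − 17.6)
35.73 c = 13848  ⇒  c ≈ 387.6 J/(kg·K)

c ≈ 388 J/(kg·K)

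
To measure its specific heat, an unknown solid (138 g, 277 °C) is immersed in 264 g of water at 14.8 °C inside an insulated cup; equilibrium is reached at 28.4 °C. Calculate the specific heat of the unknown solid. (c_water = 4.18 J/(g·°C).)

c ≈ 0.437 J/(g·°C)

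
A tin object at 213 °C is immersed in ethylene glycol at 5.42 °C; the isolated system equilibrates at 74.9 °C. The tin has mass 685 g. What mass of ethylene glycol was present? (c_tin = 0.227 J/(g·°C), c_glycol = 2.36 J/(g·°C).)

Heat lost by the tin = heat gained by the glycol:
685·0.227·(213 − 74.9) = m·2.36·(74.9 − 5.42)
163.97 m = 21474  ⇒  m ≈ 131 g

m ≈ 131 g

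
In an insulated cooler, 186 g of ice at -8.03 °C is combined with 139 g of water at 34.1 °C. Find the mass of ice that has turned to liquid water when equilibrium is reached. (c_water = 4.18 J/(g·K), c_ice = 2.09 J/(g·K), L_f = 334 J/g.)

m_melted ≈ 50 g

Cooling the water to 0 °C releases 139×4.18×34.1 = 19813 J.
Of that, 186×2.09×8.03 = 3121.6 J goes to bring the ice to 0 °C, leaving 16691 J.
Fully melting the ice requires m_ice L_f = 186×334 = 62124 J.
Since 16691 < 62124 J, not all the ice melts; equilibrium is at 0 °C.
m_melted×334 = 16691  ⇒  m_melted ≈ 49.97 g.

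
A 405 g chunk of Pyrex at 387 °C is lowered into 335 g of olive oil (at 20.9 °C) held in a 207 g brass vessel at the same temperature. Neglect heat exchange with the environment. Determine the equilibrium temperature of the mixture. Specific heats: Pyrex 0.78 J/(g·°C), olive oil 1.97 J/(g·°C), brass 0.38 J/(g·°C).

T_f ≈ 130.6 °C

Net heat exchanged in the isolated system is zero:
405*0.78*(T − 387) + 335*1.97*(T − 20.9) + 207*0.38*(T − 20.9) = 0
(315.9 + 659.95 + 78.66) T = 315.9*387 + 659.95*20.9 + 78.66*20.9
T = 137690/1054.5 ≈ 130.57 °C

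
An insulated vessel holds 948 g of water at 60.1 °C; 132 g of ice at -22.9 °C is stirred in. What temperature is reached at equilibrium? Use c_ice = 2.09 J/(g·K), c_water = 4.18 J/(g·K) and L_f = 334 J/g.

T_f ≈ 41.6 °C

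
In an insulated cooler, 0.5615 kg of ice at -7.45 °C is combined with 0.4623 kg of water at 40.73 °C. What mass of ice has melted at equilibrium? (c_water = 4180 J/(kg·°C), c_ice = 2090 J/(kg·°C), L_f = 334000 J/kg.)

m_melted ≈ 0.209 kg

Water can give up m c ΔT = 0.4623×4180×40.73 = 78707 J before reaching 0 °C.
Warming the ice to 0 °C takes 0.5615×2090×7.45 = 8742.8 J, leaving 69964 J for melting.
Fully melting the ice requires m_ice L_f = 0.5615×334000 = 187541 J.
That's not enough to melt it all — equilibrium is at 0 °C with ice remaining.
m_melted×334000 = 69964  ⇒  m_melted ≈ 0.2095 kg.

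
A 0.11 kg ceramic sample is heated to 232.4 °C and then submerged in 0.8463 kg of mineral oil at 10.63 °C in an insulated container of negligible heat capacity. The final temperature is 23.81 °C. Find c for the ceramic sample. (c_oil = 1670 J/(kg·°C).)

c ≈ 812 J/(kg·°C)

Energy conservation, ΣQ = 0:
0.11×c×(23.81 − 232.4) + 0.8463×1670×(23.81 − 10.63) = 0
-22.94 c = -18628
c = -18628/-22.94 ≈ 811.8 J/(kg·°C)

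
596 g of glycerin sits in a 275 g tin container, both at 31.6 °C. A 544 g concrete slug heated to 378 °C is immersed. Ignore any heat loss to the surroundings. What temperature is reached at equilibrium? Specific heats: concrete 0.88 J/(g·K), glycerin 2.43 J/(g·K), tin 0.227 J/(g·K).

T_f ≈ 115.0 °C

T_f = Σ m_i c_i T_i / Σ m_i c_i:
T_f = (478.72*378 + 1448.3*31.6 + 62.43*31.6) / (478.72 + 1448.3 + 62.43)
    = 228694 / 1989.4 ≈ 114.96 °C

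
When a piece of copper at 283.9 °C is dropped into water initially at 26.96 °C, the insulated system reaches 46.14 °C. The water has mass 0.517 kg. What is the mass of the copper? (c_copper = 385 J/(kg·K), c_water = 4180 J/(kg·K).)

Heat gained plus heat lost sum to zero:
m·385·(46.14 − 283.9) + 0.517·4180·(46.14 − 26.96) = 0
-91538 m = -41449
m = -41449/-91538 ≈ 0.4528 kg

m ≈ 0.453 kg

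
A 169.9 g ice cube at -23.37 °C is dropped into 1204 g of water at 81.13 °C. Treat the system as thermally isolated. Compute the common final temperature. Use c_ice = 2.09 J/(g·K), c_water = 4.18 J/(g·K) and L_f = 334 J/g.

Net heat exchanged in the isolated system is zero:
warm ice to 0 °C: 169.9×2.09×(0 − (-23.37)) = 8298.5; latent heat to melt: 169.9×334 = 56747; meltwater 0→T: 169.9×4.18×T = 710.18 T; water: 5032.7(T − 81.13)
5742.9 T = 408305 − 65045 = 343259
T ≈ 59.77 °C. Since T > 0 °C, the all-ice-melts assumption holds.

T_f ≈ 59.8 °C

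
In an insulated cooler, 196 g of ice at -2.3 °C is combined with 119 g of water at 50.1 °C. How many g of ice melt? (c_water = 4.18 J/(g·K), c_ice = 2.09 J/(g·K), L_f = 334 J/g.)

m_melted ≈ 71.8 g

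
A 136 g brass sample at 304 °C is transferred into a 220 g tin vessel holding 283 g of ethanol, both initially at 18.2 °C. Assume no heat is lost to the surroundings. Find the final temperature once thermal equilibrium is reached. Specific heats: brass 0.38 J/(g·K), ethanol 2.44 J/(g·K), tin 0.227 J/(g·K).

T_f ≈ 36.8 °C

Taking heat into each body as positive, Σ m c ΔT = 0:
136·0.38·(T − 304) + 283·2.44·(T − 18.2) + 220·0.227·(T − 18.2) = 0
51.68(T − 304) + 690.52(T − 18.2) + 49.94(T − 18.2) = 0
(51.68 + 690.52 + 49.94) T = 51.68·304 + 690.52·18.2 + 49.94·18.2
T = 29187/792.14 ≈ 36.85 °C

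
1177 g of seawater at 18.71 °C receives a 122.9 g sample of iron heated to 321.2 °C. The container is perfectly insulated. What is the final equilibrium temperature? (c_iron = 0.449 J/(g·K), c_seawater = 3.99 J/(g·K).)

Taking heat into each body as positive, Σ m c ΔT = 0:
122.9*0.449*(T − 321.2) + 1177*3.99*(T − 18.71) = 0
55.18(T − 321.2) + 4696.2(T − 18.71) = 0
4751.4 T = 105591
T ≈ 22.22 °C

T_f ≈ 22.2 °C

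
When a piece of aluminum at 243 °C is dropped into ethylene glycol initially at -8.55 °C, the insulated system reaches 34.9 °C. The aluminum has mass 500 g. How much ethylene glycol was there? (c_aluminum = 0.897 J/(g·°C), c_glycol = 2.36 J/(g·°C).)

m ≈ 910 g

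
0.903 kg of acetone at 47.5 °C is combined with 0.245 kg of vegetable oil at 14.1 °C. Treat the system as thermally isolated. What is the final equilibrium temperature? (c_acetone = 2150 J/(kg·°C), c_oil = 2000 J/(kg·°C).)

Conservation of energy gives ΣQ = 0:
0.903*2150*(T − 47.5) + 0.245*2000*(T − 14.1) = 0
1941.5(T − 47.5) + 490(T − 14.1) = 0
(1941.5 + 490) T = 1941.5*47.5 + 490*14.1
T = 99128/2431.4 ≈ 40.77 °C

T_f ≈ 40.8 °C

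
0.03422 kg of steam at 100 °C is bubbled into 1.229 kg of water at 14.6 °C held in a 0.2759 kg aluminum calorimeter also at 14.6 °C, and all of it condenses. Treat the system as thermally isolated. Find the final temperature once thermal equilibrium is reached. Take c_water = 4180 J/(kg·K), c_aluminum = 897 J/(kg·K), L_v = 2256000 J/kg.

Setting the total heat transfer to zero:
latent heat released on condensation: 0.03422·2256000 = 77200; condensate cools 100→T: 0.03422·4180·(T − 100) = 143.04(T − 100); water warms: 1.229·4180·(T − 14.6) = 5137.2(T − 14.6); cup: 247.48(T − 14.6)
5527.7 T = 77200 + 14304 + 78617 = 170121
T ≈ 30.78 °C (< 100 °C, so full condensation is consistent).

T_f ≈ 30.8 °C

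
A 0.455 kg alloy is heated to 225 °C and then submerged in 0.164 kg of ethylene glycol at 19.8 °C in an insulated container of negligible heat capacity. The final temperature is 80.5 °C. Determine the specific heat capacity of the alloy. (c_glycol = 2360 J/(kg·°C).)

c ≈ 357 J/(kg·°C)

Setting the total heat transfer to zero:
0.455·c·(80.5 − 225) + 0.164·2360·(80.5 − 19.8) = 0
-65.75 c = -23493
c = -23493/-65.75 ≈ 357.3 J/(kg·°C)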